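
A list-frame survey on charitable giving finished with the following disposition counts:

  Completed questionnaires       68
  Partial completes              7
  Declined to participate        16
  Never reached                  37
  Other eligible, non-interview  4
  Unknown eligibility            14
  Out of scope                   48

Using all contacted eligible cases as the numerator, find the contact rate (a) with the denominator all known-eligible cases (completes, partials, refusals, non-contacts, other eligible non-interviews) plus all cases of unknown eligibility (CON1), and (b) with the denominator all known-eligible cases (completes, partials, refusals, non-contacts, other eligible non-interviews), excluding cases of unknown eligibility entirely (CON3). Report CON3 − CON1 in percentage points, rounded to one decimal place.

6.9

Top: 68 + 7 + 16 + 4 = 95
Base: 68 + 7 + 16 + 37 + 4 + 14 = 146
CON1 = 95 / 146 = 0.6507
Base: 68 + 7 + 16 + 37 + 4 = 132
CON3 = 95 / 132 = 0.7197
Difference = 71.97 − 65.07 = 6.90 percentage points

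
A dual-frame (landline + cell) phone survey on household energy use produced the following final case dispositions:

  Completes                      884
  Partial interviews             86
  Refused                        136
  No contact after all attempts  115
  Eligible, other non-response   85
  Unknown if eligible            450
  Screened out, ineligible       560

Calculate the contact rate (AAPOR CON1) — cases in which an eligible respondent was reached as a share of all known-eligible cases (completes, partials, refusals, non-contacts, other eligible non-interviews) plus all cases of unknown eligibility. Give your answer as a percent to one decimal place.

Numerator: 884 + 86 + 136 + 85 = 1191
Base: 884 + 86 + 136 + 115 + 85 + 450 = 1756
CON1 = 1191 / 1756 = 0.6782

67.8%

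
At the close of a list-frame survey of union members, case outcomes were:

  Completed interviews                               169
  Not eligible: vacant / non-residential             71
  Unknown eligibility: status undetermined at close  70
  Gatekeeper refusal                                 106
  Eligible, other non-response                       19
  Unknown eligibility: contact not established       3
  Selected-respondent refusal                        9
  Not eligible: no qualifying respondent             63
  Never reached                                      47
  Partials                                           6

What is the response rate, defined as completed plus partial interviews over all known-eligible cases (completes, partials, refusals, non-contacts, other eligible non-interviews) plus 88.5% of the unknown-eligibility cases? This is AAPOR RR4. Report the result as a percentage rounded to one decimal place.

41.6%

Declined to participate = 106 + 9 = 115
Eligibility not determined = 3 + 70 = 73
Ineligible = 63 + 71 = 134
Num = 169 + 6 = 175
Eligible (known) = 169 + 6 + 115 + 47 + 19 = 356
Estimated eligible among unknowns = 0.8850 × 73 = 64.61
Denom = 356 + 64.61 = 420.61
RR4 = 175 / 420.61 = 0.4161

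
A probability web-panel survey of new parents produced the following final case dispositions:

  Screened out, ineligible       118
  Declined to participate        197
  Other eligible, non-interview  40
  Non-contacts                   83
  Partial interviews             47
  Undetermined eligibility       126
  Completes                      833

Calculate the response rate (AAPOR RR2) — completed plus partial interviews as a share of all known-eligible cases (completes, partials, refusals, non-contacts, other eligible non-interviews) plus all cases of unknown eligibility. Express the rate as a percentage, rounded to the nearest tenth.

Top = 833 + 47 = 880
Denominator = 833 + 47 + 197 + 83 + 40 + 126 = 1326
RR2 = 880 / 1326 = 0.6637

66.4%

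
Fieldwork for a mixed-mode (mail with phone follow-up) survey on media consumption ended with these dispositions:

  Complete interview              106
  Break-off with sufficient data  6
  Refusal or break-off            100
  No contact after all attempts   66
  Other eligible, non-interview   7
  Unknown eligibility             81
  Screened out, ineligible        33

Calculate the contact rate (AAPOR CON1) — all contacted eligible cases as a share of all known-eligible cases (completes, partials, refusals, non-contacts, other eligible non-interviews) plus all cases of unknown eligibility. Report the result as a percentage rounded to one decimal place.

Numerator: 106 + 6 + 100 + 7 = 219
Denom: 106 + 6 + 100 + 66 + 7 + 81 = 366
CON1 = 219 / 366 = 0.5984

59.8%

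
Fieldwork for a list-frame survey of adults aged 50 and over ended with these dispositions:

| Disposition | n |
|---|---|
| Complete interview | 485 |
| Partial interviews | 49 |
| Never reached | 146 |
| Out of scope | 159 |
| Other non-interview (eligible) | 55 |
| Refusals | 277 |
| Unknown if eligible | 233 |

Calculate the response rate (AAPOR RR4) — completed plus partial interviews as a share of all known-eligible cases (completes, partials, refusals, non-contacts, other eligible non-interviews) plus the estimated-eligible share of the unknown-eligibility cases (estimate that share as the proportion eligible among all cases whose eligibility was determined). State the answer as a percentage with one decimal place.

44.0%

Num: 485 + 49 = 534
Known eligible: 485 + 49 + 277 + 146 + 55 = 1012
e = 1012 / (1012 + 159) = 1012 / 1171 = 0.8642
Estimated eligible among unknowns: 0.8642 × 233 = 201.36
Base: 1012 + 201.36 = 1213.36
RR4 = 534 / 1213.36 = 0.4401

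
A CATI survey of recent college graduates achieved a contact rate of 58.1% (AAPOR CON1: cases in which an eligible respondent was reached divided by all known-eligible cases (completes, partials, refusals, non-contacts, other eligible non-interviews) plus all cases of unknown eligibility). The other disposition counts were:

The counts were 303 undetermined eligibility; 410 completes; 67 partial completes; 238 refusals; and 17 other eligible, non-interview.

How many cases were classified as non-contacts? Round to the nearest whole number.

225

Num: 410 + 67 + 238 + 17 = 732
CON1 = 732 / D = 0.581
D = 732 / 0.581 = 1259.9
Remaining denominator categories sum to 1035
non-contacts = 1259.9 − 1035 ≈ 225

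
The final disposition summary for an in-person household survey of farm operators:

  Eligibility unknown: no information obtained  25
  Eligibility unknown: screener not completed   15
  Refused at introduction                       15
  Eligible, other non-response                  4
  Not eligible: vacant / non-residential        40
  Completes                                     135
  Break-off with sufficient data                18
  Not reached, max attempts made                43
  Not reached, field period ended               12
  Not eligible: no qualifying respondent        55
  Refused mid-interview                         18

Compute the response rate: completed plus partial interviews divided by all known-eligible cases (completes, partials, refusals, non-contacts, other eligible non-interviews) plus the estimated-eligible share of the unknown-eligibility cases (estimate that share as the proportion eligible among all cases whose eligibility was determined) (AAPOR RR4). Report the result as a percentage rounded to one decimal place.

Declined to participate = 15 + 18 = 33
No answer / not reached = 12 + 43 = 55
Undetermined eligibility = 15 + 25 = 40
Not eligible = 55 + 40 = 95
Numerator = 135 + 18 = 153
Determined eligible = 135 + 18 + 33 + 55 + 4 = 245
e = 245 / (245 + 95) = 245 / 340 = 0.7206
Estimated eligible among unknowns = 0.7206 × 40 = 28.82
Base = 245 + 28.82 = 273.82
RR4 = 153 / 273.82 = 0.5588

55.9%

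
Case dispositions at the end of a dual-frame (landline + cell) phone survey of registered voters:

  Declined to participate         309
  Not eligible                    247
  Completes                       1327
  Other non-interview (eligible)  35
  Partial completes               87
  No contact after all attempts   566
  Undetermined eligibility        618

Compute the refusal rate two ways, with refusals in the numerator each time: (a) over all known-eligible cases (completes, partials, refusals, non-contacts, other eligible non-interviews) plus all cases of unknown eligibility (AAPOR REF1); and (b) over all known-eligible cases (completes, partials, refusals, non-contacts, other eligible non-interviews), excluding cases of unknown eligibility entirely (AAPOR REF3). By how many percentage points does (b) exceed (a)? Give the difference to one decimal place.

Numerator → 309
Denom → 1327 + 87 + 309 + 566 + 35 + 618 = 2942
REF1 = 309 / 2942 = 0.1050
Denom → 1327 + 87 + 309 + 566 + 35 = 2324
REF3 = 309 / 2324 = 0.1330
Difference = 13.30 − 10.50 = 2.80 percentage points

2.8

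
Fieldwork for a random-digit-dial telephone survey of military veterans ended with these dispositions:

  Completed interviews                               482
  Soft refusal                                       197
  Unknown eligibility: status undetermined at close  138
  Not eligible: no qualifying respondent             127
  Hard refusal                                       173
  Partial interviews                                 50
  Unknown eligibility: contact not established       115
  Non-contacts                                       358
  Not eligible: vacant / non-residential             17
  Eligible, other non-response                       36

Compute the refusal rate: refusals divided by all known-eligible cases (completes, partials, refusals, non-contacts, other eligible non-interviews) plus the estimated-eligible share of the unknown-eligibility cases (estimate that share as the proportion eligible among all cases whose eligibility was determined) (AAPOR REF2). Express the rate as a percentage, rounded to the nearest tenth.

Refusal or break-off = 173 + 197 = 370
Eligibility not determined = 115 + 138 = 253
Ineligible = 127 + 17 = 144
Numerator → 370
Determined eligible → 482 + 50 + 370 + 358 + 36 = 1296
e = 1296 / (1296 + 144) = 1296 / 1440 = 0.9000
Estimated eligible among unknowns → 0.9000 × 253 = 227.70
Base → 1296 + 227.70 = 1523.70
REF2 = 370 / 1523.70 = 0.2428

24.3%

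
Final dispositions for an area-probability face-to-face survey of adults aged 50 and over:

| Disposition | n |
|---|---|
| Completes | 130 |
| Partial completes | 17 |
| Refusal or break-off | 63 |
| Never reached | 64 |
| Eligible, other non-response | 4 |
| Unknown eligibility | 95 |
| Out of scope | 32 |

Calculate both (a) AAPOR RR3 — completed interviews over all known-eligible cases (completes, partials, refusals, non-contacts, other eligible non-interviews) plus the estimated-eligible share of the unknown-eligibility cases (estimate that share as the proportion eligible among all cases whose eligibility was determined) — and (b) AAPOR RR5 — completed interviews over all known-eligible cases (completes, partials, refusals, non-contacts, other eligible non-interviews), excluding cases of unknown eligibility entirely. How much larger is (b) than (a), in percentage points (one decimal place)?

Numerator: 130
Determined eligible: 130 + 17 + 63 + 64 + 4 = 278
e = 278 / (278 + 32) = 278 / 310 = 0.8968
Eligible share of unknowns: 0.8968 × 95 = 85.20
Denom: 278 + 85.20 = 363.20
RR3 = 130 / 363.20 = 0.3579
Denom: 130 + 17 + 63 + 64 + 4 = 278
RR5 = 130 / 278 = 0.4676
Difference = 46.76 − 35.79 = 10.97 percentage points

11.0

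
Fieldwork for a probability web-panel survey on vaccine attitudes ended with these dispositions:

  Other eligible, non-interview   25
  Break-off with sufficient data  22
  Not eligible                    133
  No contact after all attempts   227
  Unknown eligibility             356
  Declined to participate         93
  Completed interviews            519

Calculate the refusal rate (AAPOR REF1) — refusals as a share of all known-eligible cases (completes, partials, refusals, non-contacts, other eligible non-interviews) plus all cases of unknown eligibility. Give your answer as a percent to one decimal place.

7.5%

Numerator = 93
Denominator = 519 + 22 + 93 + 227 + 25 + 356 = 1242
REF1 = 93 / 1242 = 0.0749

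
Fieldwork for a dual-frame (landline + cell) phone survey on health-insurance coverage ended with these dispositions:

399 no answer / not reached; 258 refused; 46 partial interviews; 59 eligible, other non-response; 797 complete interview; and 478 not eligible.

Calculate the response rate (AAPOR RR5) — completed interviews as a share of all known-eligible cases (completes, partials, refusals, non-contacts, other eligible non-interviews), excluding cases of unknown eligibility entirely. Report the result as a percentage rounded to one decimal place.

Top → 797
Denom → 797 + 46 + 258 + 399 + 59 = 1559
RR5 = 797 / 1559 = 0.5112

51.1%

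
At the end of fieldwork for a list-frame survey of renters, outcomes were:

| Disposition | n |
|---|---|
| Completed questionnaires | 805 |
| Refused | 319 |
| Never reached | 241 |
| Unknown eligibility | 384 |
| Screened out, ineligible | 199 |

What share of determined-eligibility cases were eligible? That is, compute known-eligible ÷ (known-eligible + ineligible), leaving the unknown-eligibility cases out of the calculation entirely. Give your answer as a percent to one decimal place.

87.3%

Eligible (known): 805 + 319 + 241 = 1365
e = 1365 / (1365 + 199) = 1365 / 1564 = 0.8728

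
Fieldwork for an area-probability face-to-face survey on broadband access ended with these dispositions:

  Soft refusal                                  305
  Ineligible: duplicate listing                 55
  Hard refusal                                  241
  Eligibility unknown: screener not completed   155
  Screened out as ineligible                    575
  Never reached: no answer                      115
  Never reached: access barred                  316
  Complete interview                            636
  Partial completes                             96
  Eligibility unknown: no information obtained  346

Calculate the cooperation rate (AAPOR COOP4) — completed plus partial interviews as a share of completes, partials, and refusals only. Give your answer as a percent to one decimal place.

57.3%

Declined to participate = 241 + 305 = 546
No contact after all attempts = 115 + 316 = 431
Unknown if eligible = 155 + 346 = 501
Out of scope = 575 + 55 = 630
Top → 636 + 96 = 732
Denominator → 636 + 96 + 546 = 1278
COOP4 = 732 / 1278 = 0.5728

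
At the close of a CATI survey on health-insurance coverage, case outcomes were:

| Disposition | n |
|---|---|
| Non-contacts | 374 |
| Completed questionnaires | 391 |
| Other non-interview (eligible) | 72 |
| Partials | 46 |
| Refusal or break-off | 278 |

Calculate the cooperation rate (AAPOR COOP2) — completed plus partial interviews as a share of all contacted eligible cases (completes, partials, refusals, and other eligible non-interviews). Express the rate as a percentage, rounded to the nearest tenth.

55.5%

Num = 391 + 46 = 437
Base = 391 + 46 + 278 + 72 = 787
COOP2 = 437 / 787 = 0.5553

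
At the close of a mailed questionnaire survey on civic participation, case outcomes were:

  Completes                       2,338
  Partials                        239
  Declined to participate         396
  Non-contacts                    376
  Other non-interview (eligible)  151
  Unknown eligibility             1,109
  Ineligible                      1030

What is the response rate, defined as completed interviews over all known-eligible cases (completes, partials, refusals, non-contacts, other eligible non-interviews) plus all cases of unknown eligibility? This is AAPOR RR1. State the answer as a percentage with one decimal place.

Num = 2338
Denom = 2338 + 239 + 396 + 376 + 151 + 1109 = 4609
RR1 = 2338 / 4609 = 0.5073

50.7%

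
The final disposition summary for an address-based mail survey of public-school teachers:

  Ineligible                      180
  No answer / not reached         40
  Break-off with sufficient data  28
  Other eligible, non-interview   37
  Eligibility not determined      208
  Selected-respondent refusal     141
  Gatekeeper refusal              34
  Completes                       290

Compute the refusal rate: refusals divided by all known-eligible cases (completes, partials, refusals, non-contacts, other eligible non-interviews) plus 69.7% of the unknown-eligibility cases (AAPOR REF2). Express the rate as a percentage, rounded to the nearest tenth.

Refused = 34 + 141 = 175
Top = 175
Known eligible = 290 + 28 + 175 + 40 + 37 = 570
Estimated eligible among unknowns = 0.6970 × 208 = 144.98
Base = 570 + 144.98 = 714.98
REF2 = 175 / 714.98 = 0.2448

24.5%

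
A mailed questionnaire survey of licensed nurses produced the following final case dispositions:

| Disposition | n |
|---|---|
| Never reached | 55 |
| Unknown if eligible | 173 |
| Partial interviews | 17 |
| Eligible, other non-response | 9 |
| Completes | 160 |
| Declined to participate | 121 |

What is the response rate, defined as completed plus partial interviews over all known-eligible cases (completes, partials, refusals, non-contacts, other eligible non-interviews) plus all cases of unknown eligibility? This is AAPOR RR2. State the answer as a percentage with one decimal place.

Top → 160 + 17 = 177
Denom → 160 + 17 + 121 + 55 + 9 + 173 = 535
RR2 = 177 / 535 = 0.3308

33.1%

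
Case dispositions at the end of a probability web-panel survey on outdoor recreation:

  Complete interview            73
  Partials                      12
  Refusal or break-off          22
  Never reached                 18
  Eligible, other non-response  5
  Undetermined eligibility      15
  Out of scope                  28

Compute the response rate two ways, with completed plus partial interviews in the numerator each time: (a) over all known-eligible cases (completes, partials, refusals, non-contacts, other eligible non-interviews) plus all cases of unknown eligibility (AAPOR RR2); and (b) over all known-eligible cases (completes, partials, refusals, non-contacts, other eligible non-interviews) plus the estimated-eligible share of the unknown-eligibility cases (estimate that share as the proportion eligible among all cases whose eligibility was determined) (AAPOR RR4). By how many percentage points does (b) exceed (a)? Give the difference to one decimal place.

1.1

Num: 73 + 12 = 85
Denom: 73 + 12 + 22 + 18 + 5 + 15 = 145
RR2 = 85 / 145 = 0.5862
Eligible (known): 73 + 12 + 22 + 18 + 5 = 130
e = 130 / (130 + 28) = 130 / 158 = 0.8228
e × U: 0.8228 × 15 = 12.34
Denom: 130 + 12.34 = 142.34
RR4 = 85 / 142.34 = 0.5972
Difference = 59.72 − 58.62 = 1.10 percentage points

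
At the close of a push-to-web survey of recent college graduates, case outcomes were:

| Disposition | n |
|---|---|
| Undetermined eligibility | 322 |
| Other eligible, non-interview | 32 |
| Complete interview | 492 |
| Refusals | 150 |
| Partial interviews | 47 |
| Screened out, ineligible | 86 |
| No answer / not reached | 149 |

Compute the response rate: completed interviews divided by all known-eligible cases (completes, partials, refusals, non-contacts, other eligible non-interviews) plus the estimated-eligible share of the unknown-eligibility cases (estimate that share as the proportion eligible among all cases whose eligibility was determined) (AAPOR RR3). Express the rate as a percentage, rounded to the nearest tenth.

Num = 492
Known eligible = 492 + 47 + 150 + 149 + 32 = 870
e = 870 / (870 + 86) = 870 / 956 = 0.9100
Estimated eligible among unknowns = 0.9100 × 322 = 293.02
Base = 870 + 293.02 = 1163.02
RR3 = 492 / 1163.02 = 0.4230

42.3%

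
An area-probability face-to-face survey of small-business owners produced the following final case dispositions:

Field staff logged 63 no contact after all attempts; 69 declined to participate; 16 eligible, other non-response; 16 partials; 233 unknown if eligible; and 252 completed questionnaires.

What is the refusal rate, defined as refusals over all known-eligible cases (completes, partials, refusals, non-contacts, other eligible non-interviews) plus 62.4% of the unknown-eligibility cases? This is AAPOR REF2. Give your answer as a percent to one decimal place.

12.3%

Num → 69
Known eligible → 252 + 16 + 69 + 63 + 16 = 416
e × U → 0.6240 × 233 = 145.39
Base → 416 + 145.39 = 561.39
REF2 = 69 / 561.39 = 0.1229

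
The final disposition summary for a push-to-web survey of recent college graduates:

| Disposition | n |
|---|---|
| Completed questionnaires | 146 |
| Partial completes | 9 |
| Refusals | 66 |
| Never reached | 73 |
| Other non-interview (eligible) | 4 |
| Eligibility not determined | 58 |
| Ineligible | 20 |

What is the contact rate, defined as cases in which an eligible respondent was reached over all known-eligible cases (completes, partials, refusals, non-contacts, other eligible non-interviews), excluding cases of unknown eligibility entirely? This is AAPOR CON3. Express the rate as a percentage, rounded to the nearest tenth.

Top = 146 + 9 + 66 + 4 = 225
Denom = 146 + 9 + 66 + 73 + 4 = 298
CON3 = 225 / 298 = 0.7550

75.5%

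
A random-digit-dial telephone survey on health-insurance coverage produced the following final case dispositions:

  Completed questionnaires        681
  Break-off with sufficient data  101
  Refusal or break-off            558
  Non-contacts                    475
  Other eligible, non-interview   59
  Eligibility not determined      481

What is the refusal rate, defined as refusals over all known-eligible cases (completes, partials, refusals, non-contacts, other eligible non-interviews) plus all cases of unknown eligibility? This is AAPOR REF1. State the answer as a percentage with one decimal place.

23.7%

Num: 558
Denom: 681 + 101 + 558 + 475 + 59 + 481 = 2355
REF1 = 558 / 2355 = 0.2369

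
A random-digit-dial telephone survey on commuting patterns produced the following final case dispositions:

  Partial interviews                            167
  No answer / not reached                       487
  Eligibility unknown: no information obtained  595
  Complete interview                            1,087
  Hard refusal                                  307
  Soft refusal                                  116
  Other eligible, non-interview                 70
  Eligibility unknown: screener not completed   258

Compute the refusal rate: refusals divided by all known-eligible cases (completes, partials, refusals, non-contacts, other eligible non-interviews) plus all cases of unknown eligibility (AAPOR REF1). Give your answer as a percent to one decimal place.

Refusals = 307 + 116 = 423
Undetermined eligibility = 258 + 595 = 853
Numerator: 423
Base: 1087 + 167 + 423 + 487 + 70 + 853 = 3087
REF1 = 423 / 3087 = 0.1370

13.7%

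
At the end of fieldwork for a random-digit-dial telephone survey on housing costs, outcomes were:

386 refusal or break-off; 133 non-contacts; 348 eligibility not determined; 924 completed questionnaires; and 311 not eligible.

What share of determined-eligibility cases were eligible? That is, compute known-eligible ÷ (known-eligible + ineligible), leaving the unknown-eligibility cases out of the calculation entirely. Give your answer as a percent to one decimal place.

Determined eligible: 924 + 386 + 133 = 1443
e = 1443 / (1443 + 311) = 1443 / 1754 = 0.8227

82.3%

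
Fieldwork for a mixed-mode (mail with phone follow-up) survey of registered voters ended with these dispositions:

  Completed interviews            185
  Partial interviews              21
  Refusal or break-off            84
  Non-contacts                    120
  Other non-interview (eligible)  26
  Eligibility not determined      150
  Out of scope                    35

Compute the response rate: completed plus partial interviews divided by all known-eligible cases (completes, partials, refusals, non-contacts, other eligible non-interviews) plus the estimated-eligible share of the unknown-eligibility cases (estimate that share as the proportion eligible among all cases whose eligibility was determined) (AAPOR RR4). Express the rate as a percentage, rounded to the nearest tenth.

35.8%

Top: 185 + 21 = 206
Eligible (known): 185 + 21 + 84 + 120 + 26 = 436
e = 436 / (436 + 35) = 436 / 471 = 0.9257
Estimated eligible among unknowns: 0.9257 × 150 = 138.85
Base: 436 + 138.85 = 574.85
RR4 = 206 / 574.85 = 0.3584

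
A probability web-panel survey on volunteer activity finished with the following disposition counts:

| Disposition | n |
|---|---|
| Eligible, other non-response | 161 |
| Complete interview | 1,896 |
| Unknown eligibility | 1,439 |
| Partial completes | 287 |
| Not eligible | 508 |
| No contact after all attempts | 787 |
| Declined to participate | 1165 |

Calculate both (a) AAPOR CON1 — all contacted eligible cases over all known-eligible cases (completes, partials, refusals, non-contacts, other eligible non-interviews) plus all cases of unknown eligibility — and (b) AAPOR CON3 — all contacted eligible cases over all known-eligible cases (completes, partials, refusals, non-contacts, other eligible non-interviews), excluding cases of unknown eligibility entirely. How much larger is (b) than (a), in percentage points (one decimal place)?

20.5

Numerator: 1896 + 287 + 1165 + 161 = 3509
Base: 1896 + 287 + 1165 + 787 + 161 + 1439 = 5735
CON1 = 3509 / 5735 = 0.6119
Base: 1896 + 287 + 1165 + 787 + 161 = 4296
CON3 = 3509 / 4296 = 0.8168
Difference = 81.68 − 61.19 = 20.49 percentage points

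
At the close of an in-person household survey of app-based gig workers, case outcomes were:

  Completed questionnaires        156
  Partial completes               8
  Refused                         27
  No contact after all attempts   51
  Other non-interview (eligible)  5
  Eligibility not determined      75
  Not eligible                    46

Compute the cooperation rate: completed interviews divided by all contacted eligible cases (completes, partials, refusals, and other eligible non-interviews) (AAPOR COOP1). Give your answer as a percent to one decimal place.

79.6%

Top = 156
Base = 156 + 8 + 27 + 5 = 196
COOP1 = 156 / 196 = 0.7959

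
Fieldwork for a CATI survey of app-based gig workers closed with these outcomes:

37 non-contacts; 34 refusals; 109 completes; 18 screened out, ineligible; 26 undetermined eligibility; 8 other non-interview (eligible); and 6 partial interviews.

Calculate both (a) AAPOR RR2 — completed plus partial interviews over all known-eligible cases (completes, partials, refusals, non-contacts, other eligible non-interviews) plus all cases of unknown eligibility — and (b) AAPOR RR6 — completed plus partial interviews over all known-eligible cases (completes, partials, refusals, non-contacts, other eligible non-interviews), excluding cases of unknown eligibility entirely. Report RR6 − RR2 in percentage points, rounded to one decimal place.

Numerator: 109 + 6 = 115
Denominator: 109 + 6 + 34 + 37 + 8 + 26 = 220
RR2 = 115 / 220 = 0.5227
Denominator: 109 + 6 + 34 + 37 + 8 = 194
RR6 = 115 / 194 = 0.5928
Difference = 59.28 − 52.27 = 7.01 percentage points

7.0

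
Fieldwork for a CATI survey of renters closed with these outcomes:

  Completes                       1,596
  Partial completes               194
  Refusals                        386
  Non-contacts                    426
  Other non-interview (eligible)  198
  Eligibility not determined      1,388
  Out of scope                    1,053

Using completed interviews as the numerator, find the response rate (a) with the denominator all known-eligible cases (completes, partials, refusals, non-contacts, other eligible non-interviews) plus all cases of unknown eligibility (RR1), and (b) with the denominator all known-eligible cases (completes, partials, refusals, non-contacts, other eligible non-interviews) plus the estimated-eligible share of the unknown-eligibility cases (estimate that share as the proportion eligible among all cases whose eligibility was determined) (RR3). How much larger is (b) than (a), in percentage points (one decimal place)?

3.8

Top = 1596
Denom = 1596 + 194 + 386 + 426 + 198 + 1388 = 4188
RR1 = 1596 / 4188 = 0.3811
Eligible (known) = 1596 + 194 + 386 + 426 + 198 = 2800
e = 2800 / (2800 + 1053) = 2800 / 3853 = 0.7267
Estimated eligible among unknowns = 0.7267 × 1388 = 1008.66
Denom = 2800 + 1008.66 = 3808.66
RR3 = 1596 / 3808.66 = 0.4190
Difference = 41.90 − 38.11 = 3.79 percentage points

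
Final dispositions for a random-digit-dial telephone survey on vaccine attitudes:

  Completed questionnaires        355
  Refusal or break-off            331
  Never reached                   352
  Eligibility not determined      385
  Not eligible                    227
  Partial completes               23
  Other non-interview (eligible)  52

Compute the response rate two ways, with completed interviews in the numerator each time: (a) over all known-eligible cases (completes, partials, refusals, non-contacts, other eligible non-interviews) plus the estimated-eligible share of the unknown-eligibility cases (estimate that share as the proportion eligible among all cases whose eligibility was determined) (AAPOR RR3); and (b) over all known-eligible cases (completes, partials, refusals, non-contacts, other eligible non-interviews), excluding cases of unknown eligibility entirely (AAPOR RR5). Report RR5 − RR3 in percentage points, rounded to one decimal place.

7.1

Num: 355
Eligible (known): 355 + 23 + 331 + 352 + 52 = 1113
e = 1113 / (1113 + 227) = 1113 / 1340 = 0.8306
e × U: 0.8306 × 385 = 319.78
Base: 1113 + 319.78 = 1432.78
RR3 = 355 / 1432.78 = 0.2478
Base: 355 + 23 + 331 + 352 + 52 = 1113
RR5 = 355 / 1113 = 0.3190
Difference = 31.90 − 24.78 = 7.12 percentage points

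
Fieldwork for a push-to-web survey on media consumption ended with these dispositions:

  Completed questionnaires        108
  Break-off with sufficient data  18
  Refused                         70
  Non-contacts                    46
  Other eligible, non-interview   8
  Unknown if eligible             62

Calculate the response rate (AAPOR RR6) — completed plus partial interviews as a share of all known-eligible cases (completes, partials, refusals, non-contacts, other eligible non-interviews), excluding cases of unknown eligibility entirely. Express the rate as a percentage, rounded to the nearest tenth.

50.4%

Num → 108 + 18 = 126
Denom → 108 + 18 + 70 + 46 + 8 = 250
RR6 = 126 / 250 = 0.5040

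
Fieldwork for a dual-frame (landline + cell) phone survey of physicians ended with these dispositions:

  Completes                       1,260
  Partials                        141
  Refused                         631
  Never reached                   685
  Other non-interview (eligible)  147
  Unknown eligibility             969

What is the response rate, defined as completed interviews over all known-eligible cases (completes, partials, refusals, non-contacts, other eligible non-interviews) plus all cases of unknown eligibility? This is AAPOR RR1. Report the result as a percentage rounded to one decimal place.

Numerator → 1260
Denom → 1260 + 141 + 631 + 685 + 147 + 969 = 3833
RR1 = 1260 / 3833 = 0.3287

32.9%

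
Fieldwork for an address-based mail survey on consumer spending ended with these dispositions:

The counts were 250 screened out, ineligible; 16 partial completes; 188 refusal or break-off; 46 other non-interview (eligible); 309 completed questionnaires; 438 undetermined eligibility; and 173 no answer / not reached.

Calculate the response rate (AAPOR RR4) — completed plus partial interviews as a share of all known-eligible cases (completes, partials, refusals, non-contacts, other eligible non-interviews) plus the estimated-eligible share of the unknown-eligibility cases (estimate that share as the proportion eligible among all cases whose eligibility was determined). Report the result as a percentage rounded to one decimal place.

30.7%

Num: 309 + 16 = 325
Determined eligible: 309 + 16 + 188 + 173 + 46 = 732
e = 732 / (732 + 250) = 732 / 982 = 0.7454
e × U: 0.7454 × 438 = 326.49
Denominator: 732 + 326.49 = 1058.49
RR4 = 325 / 1058.49 = 0.3070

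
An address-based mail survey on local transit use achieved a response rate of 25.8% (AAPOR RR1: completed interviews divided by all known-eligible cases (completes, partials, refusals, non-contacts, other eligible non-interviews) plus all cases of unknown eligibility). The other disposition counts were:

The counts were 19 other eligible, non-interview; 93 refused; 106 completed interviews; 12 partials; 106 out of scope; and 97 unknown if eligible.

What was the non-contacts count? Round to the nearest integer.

RR1 = 106 / D = 0.258
D = 106 / 0.258 = 410.9
Other denominator terms total 327
non-contacts = 410.9 − 327 ≈ 84

84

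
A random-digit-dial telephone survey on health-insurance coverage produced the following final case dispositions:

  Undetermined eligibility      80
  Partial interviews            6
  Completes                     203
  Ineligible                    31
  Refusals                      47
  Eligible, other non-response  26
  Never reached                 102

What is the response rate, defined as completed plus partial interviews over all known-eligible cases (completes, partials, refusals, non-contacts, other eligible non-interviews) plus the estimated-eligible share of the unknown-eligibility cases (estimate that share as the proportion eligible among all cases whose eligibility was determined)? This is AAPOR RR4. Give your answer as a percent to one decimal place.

Num = 203 + 6 = 209
Determined eligible = 203 + 6 + 47 + 102 + 26 = 384
e = 384 / (384 + 31) = 384 / 415 = 0.9253
Estimated eligible among unknowns = 0.9253 × 80 = 74.02
Denom = 384 + 74.02 = 458.02
RR4 = 209 / 458.02 = 0.4563

45.6%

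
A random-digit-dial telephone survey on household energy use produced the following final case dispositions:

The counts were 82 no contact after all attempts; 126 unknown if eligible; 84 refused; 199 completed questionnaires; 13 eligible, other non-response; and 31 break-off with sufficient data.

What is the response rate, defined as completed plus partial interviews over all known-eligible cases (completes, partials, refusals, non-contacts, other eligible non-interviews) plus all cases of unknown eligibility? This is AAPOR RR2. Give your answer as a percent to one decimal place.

Top = 199 + 31 = 230
Denominator = 199 + 31 + 84 + 82 + 13 + 126 = 535
RR2 = 230 / 535 = 0.4299

43.0%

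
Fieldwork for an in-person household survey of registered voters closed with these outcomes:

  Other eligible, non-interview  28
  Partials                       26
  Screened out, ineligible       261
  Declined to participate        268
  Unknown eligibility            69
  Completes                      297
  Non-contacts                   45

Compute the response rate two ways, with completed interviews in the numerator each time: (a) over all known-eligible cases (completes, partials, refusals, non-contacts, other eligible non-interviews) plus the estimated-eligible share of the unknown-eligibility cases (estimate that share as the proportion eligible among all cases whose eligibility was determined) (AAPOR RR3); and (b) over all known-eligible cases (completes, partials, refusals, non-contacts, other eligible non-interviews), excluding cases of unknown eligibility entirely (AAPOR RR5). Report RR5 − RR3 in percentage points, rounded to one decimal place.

3.1

Num = 297
Determined eligible = 297 + 26 + 268 + 45 + 28 = 664
e = 664 / (664 + 261) = 664 / 925 = 0.7178
e × U = 0.7178 × 69 = 49.53
Base = 664 + 49.53 = 713.53
RR3 = 297 / 713.53 = 0.4162
Base = 297 + 26 + 268 + 45 + 28 = 664
RR5 = 297 / 664 = 0.4473
Difference = 44.73 − 41.62 = 3.11 percentage points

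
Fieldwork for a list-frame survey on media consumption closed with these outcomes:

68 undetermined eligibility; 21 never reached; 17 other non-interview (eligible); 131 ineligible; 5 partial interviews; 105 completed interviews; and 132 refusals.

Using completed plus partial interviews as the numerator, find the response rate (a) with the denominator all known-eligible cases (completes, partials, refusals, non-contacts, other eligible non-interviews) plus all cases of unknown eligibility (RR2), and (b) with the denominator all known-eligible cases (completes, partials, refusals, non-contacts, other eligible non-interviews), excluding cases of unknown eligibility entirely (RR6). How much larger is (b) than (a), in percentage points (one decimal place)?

Num = 105 + 5 = 110
Denominator = 105 + 5 + 132 + 21 + 17 + 68 = 348
RR2 = 110 / 348 = 0.3161
Denominator = 105 + 5 + 132 + 21 + 17 = 280
RR6 = 110 / 280 = 0.3929
Difference = 39.29 − 31.61 = 7.68 percentage points

7.7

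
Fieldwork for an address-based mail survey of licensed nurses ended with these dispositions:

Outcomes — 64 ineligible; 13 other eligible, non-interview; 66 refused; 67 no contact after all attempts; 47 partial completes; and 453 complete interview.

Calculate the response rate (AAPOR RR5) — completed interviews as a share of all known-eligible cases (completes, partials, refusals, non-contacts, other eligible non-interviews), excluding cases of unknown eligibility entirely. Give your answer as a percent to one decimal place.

70.1%

Top = 453
Denom = 453 + 47 + 66 + 67 + 13 = 646
RR5 = 453 / 646 = 0.7012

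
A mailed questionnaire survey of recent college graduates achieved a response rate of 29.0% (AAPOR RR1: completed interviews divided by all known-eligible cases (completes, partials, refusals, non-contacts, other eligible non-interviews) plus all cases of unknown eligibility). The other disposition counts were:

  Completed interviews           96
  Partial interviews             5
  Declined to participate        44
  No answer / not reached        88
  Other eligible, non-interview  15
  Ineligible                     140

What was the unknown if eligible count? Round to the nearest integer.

RR1 = 96 / D = 0.290
D = 96 / 0.290 = 331.0
Remaining denominator categories sum to 248
unknown if eligible = 331.0 − 248 ≈ 83

83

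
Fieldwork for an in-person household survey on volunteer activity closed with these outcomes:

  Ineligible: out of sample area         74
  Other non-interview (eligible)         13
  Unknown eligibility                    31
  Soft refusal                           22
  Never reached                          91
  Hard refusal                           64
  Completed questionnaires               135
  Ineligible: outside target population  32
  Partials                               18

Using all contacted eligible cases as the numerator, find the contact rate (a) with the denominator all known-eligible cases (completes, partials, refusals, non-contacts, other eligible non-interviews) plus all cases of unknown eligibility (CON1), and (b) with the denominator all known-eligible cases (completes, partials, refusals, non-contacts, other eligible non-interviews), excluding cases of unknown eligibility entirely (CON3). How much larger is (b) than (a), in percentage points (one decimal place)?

Refused = 64 + 22 = 86
Out of scope = 32 + 74 = 106
Top: 135 + 18 + 86 + 13 = 252
Denom: 135 + 18 + 86 + 91 + 13 + 31 = 374
CON1 = 252 / 374 = 0.6738
Denom: 135 + 18 + 86 + 91 + 13 = 343
CON3 = 252 / 343 = 0.7347
Difference = 73.47 − 67.38 = 6.09 percentage points

6.1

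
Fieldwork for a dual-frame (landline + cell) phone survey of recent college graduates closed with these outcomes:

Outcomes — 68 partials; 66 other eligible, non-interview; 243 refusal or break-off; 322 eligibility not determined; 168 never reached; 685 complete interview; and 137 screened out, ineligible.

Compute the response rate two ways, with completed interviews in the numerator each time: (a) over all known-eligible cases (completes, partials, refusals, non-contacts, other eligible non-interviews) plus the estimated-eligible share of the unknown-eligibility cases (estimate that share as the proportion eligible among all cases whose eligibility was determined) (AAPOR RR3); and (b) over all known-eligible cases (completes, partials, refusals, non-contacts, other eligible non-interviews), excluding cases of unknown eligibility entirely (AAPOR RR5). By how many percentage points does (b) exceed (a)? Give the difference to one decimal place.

Numerator = 685
Eligible (known) = 685 + 68 + 243 + 168 + 66 = 1230
e = 1230 / (1230 + 137) = 1230 / 1367 = 0.8998
Estimated eligible among unknowns = 0.8998 × 322 = 289.74
Base = 1230 + 289.74 = 1519.74
RR3 = 685 / 1519.74 = 0.4507
Base = 685 + 68 + 243 + 168 + 66 = 1230
RR5 = 685 / 1230 = 0.5569
Difference = 55.69 − 45.07 = 10.62 percentage points

10.6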